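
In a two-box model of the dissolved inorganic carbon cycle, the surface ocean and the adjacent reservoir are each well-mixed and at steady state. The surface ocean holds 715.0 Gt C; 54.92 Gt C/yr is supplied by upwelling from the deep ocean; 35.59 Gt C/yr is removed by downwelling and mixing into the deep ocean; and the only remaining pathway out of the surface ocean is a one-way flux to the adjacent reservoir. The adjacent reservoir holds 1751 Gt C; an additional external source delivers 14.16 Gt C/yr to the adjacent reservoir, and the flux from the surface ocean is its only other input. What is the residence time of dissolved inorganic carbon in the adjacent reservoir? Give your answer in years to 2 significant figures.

Balance the surface ocean: ΣF_in = 54.920 Gt C/yr.
Flux to the adjacent reservoir = ΣF_in − (35.59) = 19.330 Gt C/yr.
Total input to the adjacent reservoir = 19.330 + 14.16 = 33.490 Gt C/yr; at steady state this equals its total output.
τ = M / F = 1751 / 33.490 = 52.28 yr.

52 yr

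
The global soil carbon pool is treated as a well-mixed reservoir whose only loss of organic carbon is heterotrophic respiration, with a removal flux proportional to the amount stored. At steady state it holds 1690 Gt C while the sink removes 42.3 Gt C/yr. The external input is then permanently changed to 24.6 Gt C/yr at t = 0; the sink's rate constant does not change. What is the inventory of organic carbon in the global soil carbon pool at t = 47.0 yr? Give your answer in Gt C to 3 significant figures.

1200 Gt C

The sink rate constant is k = F₀/M₀ = 42.3/1690 = 0.02503 yr⁻¹.
Solving dM/dt = F₁ − kM with M(0) = M₀ gives M(t) = F₁/k + (M₀ − F₁/k)·e^(−kt).
F₁/k = 24.6/0.02503 = 982.84 Gt C; kt = 0.02503 × 47.0 = 1.176, e^(−kt) = 0.3084.
M(47.0) = 982.84 + (1690 − 982.84) × 0.3084 = 982.84 + 218.1 = 1200.9 Gt C.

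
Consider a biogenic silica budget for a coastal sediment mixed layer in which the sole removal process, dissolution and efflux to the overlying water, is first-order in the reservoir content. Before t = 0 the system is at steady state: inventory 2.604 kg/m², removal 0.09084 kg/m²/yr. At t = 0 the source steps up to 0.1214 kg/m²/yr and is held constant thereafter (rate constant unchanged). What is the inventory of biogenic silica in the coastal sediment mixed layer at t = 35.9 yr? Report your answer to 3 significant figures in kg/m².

3.23 kg/m²

The sink rate constant is k = F₀/M₀ = 0.09084/2.604 = 0.03488 yr⁻¹.
Solving dM/dt = F₁ − kM with M(0) = M₀ gives M(t) = F₁/k + (M₀ − F₁/k)·e^(−kt).
F₁/k = 0.1214/0.03488 = 3.4800 kg/m²; kt = 0.03488 × 35.9 = 1.252, e^(−kt) = 0.2858.
M(35.9) = 3.4800 + (2.604 − 3.4800) × 0.2858 = 3.4800 − 0.2504 = 3.2296 kg/m².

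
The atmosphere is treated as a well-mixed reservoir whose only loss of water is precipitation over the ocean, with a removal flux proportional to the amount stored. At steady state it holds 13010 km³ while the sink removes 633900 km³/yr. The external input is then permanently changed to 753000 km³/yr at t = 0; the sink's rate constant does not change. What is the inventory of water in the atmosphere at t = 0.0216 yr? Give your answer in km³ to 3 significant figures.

14600 km³

The sink rate constant is k = F₀/M₀ = 633900/13010 = 48.72 yr⁻¹.
Solving dM/dt = F₁ − kM with M(0) = M₀ gives M(t) = F₁/k + (M₀ − F₁/k)·e^(−kt).
F₁/k = 753000/48.72 = 15454 km³; kt = 48.72 × 0.0216 = 1.052, e^(−kt) = 0.3491.
M(0.0216) = 15454 + (13010 − 15454) × 0.3491 = 15454 − 853.3 = 14601 km³.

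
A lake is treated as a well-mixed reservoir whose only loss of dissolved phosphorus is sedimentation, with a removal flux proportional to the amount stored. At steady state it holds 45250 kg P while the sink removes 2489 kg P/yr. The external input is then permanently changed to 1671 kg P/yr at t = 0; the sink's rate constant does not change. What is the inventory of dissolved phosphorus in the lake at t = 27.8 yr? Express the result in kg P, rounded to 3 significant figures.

The sink rate constant is k = F₀/M₀ = 2489/45250 = 0.05501 yr⁻¹.
Solving dM/dt = F₁ − kM with M(0) = M₀ gives M(t) = F₁/k + (M₀ − F₁/k)·e^(−kt).
F₁/k = 1671/0.05501 = 30379 kg P; kt = 0.05501 × 27.8 = 1.529, e^(−kt) = 0.2167.
M(27.8) = 30379 + (45250 − 30379) × 0.2167 = 30379 + 3223 = 33602 kg P.

33600 kg P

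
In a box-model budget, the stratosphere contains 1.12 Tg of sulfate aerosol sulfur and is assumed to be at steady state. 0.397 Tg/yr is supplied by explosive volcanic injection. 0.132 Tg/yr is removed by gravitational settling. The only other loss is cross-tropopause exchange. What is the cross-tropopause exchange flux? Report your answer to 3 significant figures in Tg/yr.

At steady state ΣF_in = ΣF_out.
ΣF_in = 0.39700 Tg/yr.
Cross-tropopause exchange flux = ΣF_in − (0.132) = 0.39700 − 0.1320 = 0.2650 Tg/yr.

0.265 Tg/yr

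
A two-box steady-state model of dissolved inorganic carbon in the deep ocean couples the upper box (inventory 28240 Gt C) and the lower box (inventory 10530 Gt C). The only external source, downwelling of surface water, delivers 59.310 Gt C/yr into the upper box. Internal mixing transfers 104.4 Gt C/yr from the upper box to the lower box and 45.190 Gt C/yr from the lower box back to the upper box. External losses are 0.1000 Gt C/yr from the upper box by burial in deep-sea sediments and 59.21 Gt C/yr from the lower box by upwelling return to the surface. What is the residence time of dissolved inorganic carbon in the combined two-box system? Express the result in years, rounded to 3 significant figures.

For the system as a whole, the A↔B exchange is internal and contributes nothing to the throughput; only the external sinks remove mass.
M_total = 28240 + 10530 = 38770 Gt C.
ΣF_external_out = 0.1000 + 59.21 = 59.310 Gt C/yr.
τ = M_total / ΣF_ext = 38770 / 59.310 = 653.7 yr.

654 yr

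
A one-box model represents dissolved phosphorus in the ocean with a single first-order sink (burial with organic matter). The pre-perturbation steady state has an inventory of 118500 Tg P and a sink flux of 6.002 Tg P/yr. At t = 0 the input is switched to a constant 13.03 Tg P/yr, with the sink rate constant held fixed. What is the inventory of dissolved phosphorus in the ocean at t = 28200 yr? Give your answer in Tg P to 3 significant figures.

224000 Tg P

τ = M₀/F₀ = 118500/6.002 = 19740 yr; rate constant k = 1/τ.
New steady state M_∞ = F₁/k = F₁·τ = 13.03 × 19740 = 257260 Tg P.
M(t) = M_∞ + (M₀ − M_∞)·e^(−t/τ); t/τ = 28200/19740 = 1.428, so e^(−t/τ) = 0.2397.
M(t) = 257260 − 138800 × 0.2397 = 224000 Tg P.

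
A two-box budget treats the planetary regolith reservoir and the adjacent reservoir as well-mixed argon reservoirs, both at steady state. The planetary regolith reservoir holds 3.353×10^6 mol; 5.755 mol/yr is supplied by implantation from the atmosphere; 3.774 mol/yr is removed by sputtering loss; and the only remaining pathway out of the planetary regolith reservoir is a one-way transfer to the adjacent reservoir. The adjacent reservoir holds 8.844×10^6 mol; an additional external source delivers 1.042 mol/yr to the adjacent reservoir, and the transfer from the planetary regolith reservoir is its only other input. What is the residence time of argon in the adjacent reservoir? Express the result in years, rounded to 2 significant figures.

2.9×10^6 yr

Balance the planetary regolith reservoir: ΣF_in = 5.7550 mol/yr.
Transfer to the adjacent reservoir = ΣF_in − (3.774) = 1.9810 mol/yr.
Total input to the adjacent reservoir = 1.9810 + 1.042 = 3.0230 mol/yr; at steady state this equals its total output.
τ = M / F = 8.844×10^6 / 3.0230 = 2.926×10^6 yr.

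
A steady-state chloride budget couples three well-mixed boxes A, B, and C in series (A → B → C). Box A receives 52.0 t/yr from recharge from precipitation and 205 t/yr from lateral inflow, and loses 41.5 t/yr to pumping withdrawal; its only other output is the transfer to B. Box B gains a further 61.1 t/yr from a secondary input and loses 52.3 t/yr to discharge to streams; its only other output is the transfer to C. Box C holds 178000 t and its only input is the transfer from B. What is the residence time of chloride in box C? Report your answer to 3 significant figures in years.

Box A: F(A→B) = (52.0 + 205) − 41.5 = 215.50 t/yr.
Box B: F(B→C) = (215.50 + 61.1) − 52.3 = 224.30 t/yr.
Box C throughput = its input = 224.30 t/yr; τ = 178000 / 224.30 = 793.6 yr.

794 yr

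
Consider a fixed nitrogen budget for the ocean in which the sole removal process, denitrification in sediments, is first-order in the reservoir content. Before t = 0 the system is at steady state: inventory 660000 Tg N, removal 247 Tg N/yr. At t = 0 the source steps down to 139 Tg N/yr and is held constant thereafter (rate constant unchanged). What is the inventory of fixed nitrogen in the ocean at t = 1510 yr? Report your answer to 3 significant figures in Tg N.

535000 Tg N

The sink rate constant is k = F₀/M₀ = 247/660000 = 0.0003742 yr⁻¹.
Solving dM/dt = F₁ − kM with M(0) = M₀ gives M(t) = F₁/k + (M₀ − F₁/k)·e^(−kt).
F₁/k = 139/0.0003742 = 371420 Tg N; kt = 0.0003742 × 1510 = 0.5651, e^(−kt) = 0.5683.
M(1510) = 371420 + (660000 − 371420) × 0.5683 = 371420 + 164000 = 535420 Tg N.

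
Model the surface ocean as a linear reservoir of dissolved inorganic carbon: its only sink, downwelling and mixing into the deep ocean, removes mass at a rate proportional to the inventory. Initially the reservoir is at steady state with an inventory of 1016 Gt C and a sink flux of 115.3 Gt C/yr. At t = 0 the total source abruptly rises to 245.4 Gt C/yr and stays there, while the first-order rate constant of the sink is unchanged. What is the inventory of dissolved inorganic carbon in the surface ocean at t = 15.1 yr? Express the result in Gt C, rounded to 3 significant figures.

τ = M₀/F₀ = 1016/115.3 = 8.812 yr; rate constant k = 1/τ.
New steady state M_∞ = F₁/k = F₁·τ = 245.4 × 8.812 = 2162.4 Gt C.
M(t) = M_∞ + (M₀ − M_∞)·e^(−t/τ); t/τ = 15.1/8.812 = 1.714, so e^(−t/τ) = 0.1802.
M(t) = 2162.4 − 1146 × 0.1802 = 1955.8 Gt C.

1960 Gt C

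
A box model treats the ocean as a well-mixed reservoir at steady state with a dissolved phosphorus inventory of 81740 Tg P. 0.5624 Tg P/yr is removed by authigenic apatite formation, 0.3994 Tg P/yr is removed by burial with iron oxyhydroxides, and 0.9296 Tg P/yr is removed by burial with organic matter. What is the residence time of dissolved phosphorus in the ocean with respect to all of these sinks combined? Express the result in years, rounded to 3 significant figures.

Total removal flux = 0.5624 + 0.3994 + 0.9296 = 1.8914 Tg P/yr.
τ = M / ΣF_out = 81740 / 1.8914 = 43220 yr.

43200 yr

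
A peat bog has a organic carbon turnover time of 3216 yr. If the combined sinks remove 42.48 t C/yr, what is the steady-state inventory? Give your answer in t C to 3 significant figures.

137000 t C

τ = M/F ⇒ M = τ × F = 3216 × 42.48 = 136600 t C.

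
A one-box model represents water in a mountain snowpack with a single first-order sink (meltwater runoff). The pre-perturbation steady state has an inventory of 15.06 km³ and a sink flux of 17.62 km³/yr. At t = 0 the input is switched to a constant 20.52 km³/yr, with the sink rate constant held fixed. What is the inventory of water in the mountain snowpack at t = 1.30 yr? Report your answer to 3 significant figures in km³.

17.0 km³

τ = M₀/F₀ = 15.06/17.62 = 0.8547 yr; rate constant k = 1/τ.
New steady state M_∞ = F₁/k = F₁·τ = 20.52 × 0.8547 = 17.539 km³.
M(t) = M_∞ + (M₀ − M_∞)·e^(−t/τ); t/τ = 1.30/0.8547 = 1.521, so e^(−t/τ) = 0.2185.
M(t) = 17.539 − 2.479 × 0.2185 = 16.997 km³.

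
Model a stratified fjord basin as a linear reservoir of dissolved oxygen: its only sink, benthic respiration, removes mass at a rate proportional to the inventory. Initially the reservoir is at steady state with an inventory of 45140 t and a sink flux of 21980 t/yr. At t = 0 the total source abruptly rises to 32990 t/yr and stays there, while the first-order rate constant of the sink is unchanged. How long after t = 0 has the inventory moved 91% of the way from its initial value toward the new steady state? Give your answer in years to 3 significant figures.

4.95 yr

τ = M₀/F₀ = 45140/21980 = 2.054 yr.
The remaining gap fraction is e^(−t/τ); 91% covered ⇒ e^(−t/τ) = 0.0900.
t = −τ ln(0.0900) = 2.054 × 2.408 = 4.945 yr.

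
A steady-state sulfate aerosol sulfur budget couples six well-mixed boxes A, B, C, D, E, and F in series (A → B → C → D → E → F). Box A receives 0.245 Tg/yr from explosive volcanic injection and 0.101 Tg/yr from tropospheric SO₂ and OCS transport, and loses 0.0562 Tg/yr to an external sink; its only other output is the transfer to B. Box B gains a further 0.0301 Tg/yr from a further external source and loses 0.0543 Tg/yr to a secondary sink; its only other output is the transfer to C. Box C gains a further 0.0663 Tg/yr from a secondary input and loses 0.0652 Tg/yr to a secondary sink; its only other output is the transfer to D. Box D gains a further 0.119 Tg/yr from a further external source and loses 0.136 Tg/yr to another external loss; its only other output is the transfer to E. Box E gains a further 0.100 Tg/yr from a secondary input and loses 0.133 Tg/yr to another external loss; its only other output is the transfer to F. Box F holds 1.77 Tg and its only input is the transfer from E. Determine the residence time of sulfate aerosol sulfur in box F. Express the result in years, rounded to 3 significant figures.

8.17 yr

Box A: F(A→B) = (0.245 + 0.101) − 0.0562 = 0.28980 Tg/yr.
Box B: F(B→C) = (0.28980 + 0.0301) − 0.0543 = 0.26560 Tg/yr.
Box C: F(C→D) = (0.26560 + 0.0663) − 0.0652 = 0.26670 Tg/yr.
Box D: F(D→E) = (0.26670 + 0.119) − 0.136 = 0.24970 Tg/yr.
Box E: F(E→F) = (0.24970 + 0.100) − 0.133 = 0.21670 Tg/yr.
Box F throughput = its input = 0.21670 Tg/yr; τ = 1.77 / 0.21670 = 8.168 yr.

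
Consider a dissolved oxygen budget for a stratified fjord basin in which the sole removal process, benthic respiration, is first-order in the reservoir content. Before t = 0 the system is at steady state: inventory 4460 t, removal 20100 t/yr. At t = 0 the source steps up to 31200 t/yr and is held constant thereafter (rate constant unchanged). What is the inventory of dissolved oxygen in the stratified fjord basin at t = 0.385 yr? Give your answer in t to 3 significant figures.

6490 t

τ = M₀/F₀ = 4460/20100 = 0.2219 yr; rate constant k = 1/τ.
New steady state M_∞ = F₁/k = F₁·τ = 31200 × 0.2219 = 6923.0 t.
M(t) = M_∞ + (M₀ − M_∞)·e^(−t/τ); t/τ = 0.385/0.2219 = 1.735, so e^(−t/τ) = 0.1764.
M(t) = 6923.0 − 2463 × 0.1764 = 6488.6 t.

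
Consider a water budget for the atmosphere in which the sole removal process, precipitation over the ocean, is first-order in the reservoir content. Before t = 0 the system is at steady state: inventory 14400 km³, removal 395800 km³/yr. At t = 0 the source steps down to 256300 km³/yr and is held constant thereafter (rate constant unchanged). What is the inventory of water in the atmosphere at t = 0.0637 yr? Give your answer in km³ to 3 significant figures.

10200 km³

The sink rate constant is k = F₀/M₀ = 395800/14400 = 27.49 yr⁻¹.
Solving dM/dt = F₁ − kM with M(0) = M₀ gives M(t) = F₁/k + (M₀ − F₁/k)·e^(−kt).
F₁/k = 256300/27.49 = 9324.7 km³; kt = 27.49 × 0.0637 = 1.751, e^(−kt) = 0.1736.
M(0.0637) = 9324.7 + (14400 − 9324.7) × 0.1736 = 9324.7 + 881.2 = 10206 km³.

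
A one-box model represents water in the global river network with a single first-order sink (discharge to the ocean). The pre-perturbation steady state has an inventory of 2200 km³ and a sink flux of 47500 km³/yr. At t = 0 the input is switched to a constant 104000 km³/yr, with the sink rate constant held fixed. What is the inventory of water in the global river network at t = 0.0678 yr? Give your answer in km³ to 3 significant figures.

Residence time τ = M₀/F₀ = 0.04632 yr. The eventual steady state is M_∞ = M₀·(F₁/F₀) = 2200 × 104000/47500 = 4816.8 km³.
The anomaly ΔM(t) = M(t) − M_∞ decays as ΔM₀·e^(−t/τ) with ΔM₀ = 2200 − 4816.8 = −2617 km³.
At t = 0.0678 yr, e^(−t/τ) = e^(−1.464) = 0.2313, so ΔM = −605.4 km³ and M = 4816.8 − 605.4 = 4211.5 km³.

4210 km³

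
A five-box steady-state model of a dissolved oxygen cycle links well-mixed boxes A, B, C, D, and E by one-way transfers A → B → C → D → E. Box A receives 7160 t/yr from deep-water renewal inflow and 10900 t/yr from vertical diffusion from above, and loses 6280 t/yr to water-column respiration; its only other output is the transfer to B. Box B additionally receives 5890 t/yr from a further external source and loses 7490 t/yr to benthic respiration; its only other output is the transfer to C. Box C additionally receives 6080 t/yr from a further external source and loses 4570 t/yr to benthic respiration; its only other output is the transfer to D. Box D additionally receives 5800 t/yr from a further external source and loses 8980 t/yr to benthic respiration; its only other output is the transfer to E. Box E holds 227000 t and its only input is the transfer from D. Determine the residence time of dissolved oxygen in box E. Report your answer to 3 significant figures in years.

26.7 yr

Box A: F(A→B) = (7160 + 10900) − 6280 = 11780 t/yr.
Box B: F(B→C) = (11780 + 5890) − 7490 = 10180 t/yr.
Box C: F(C→D) = (10180 + 6080) − 4570 = 11690 t/yr.
Box D: F(D→E) = (11690 + 5800) − 8980 = 8510.0 t/yr.
Box E throughput = its input = 8510.0 t/yr; τ = 227000 / 8510.0 = 26.67 yr.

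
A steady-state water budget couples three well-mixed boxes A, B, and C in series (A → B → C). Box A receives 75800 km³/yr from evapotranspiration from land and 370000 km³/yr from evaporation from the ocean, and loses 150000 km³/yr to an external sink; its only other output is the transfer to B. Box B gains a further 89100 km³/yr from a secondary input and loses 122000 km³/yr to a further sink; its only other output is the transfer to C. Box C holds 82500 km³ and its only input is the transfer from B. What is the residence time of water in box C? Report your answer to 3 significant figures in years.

0.314 yr

Box A: F(A→B) = (75800 + 370000) − 150000 = 295800 km³/yr.
Box B: F(B→C) = (295800 + 89100) − 122000 = 262900 km³/yr.
Box C throughput = its input = 262900 km³/yr; τ = 82500 / 262900 = 0.3138 yr.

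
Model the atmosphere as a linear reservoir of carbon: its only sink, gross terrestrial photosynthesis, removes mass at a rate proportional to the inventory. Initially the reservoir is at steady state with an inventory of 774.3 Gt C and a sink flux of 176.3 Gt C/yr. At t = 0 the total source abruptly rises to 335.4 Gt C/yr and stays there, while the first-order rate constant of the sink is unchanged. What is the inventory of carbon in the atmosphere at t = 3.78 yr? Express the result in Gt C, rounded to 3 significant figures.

1180 Gt C

Residence time τ = M₀/F₀ = 4.392 yr. The eventual steady state is M_∞ = M₀·(F₁/F₀) = 774.3 × 335.4/176.3 = 1473.1 Gt C.
The anomaly ΔM(t) = M(t) − M_∞ decays as ΔM₀·e^(−t/τ) with ΔM₀ = 774.3 − 1473.1 = −698.8 Gt C.
At t = 3.78 yr, e^(−t/τ) = e^(−0.8607) = 0.4229, so ΔM = −295.5 Gt C and M = 1473.1 − 295.5 = 1177.6 Gt C.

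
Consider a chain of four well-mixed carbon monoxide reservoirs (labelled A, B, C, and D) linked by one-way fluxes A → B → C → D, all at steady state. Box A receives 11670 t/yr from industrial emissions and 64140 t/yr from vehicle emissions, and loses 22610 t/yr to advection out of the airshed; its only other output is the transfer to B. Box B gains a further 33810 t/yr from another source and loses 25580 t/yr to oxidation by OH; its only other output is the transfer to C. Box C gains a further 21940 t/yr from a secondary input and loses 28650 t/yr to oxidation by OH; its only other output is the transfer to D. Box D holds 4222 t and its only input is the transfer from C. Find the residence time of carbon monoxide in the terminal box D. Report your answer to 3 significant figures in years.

Box A: F(A→B) = (11670 + 64140) − 22610 = 53200 t/yr.
Box B: F(B→C) = (53200 + 33810) − 25580 = 61430 t/yr.
Box C: F(C→D) = (61430 + 21940) − 28650 = 54720 t/yr.
Box D throughput = its input = 54720 t/yr; τ = 4222 / 54720 = 0.07716 yr.

0.0772 yr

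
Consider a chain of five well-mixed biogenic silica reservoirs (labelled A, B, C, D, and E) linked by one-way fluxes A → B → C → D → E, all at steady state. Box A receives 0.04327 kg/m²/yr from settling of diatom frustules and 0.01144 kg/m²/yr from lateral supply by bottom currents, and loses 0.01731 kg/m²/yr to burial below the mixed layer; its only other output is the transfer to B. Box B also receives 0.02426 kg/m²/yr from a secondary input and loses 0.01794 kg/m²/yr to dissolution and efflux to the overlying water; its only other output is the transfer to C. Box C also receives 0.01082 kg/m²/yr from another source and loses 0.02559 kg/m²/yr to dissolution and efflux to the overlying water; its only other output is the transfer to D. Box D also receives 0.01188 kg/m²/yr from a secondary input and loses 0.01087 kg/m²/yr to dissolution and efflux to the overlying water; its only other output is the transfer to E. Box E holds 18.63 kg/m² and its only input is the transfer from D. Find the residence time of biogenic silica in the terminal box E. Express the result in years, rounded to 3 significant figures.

622 yr

Box A: F(A→B) = (0.04327 + 0.01144) − 0.01731 = 0.037400 kg/m²/yr.
Box B: F(B→C) = (0.037400 + 0.02426) − 0.01794 = 0.043720 kg/m²/yr.
Box C: F(C→D) = (0.043720 + 0.01082) − 0.02559 = 0.028950 kg/m²/yr.
Box D: F(D→E) = (0.028950 + 0.01188) − 0.01087 = 0.029960 kg/m²/yr.
Box E throughput = its input = 0.029960 kg/m²/yr; τ = 18.63 / 0.029960 = 621.8 yr.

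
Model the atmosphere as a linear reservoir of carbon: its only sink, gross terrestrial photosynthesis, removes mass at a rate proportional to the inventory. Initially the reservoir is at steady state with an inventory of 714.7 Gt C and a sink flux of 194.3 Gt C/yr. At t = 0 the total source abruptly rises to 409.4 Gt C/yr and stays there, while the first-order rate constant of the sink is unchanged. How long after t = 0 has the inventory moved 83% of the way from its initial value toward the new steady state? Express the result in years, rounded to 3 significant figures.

6.52 yr

τ = M₀/F₀ = 714.7/194.3 = 3.678 yr.
The remaining gap fraction is e^(−t/τ); 83% covered ⇒ e^(−t/τ) = 0.170.
t = −τ ln(0.170) = 3.678 × 1.772 = 6.518 yr.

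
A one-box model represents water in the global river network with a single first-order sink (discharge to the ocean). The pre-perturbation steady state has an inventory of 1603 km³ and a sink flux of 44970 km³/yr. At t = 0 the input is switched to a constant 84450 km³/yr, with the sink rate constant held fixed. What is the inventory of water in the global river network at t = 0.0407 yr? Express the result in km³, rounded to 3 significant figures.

Residence time τ = M₀/F₀ = 0.03565 yr. The eventual steady state is M_∞ = M₀·(F₁/F₀) = 1603 × 84450/44970 = 3010.3 km³.
The anomaly ΔM(t) = M(t) − M_∞ decays as ΔM₀·e^(−t/τ) with ΔM₀ = 1603 − 3010.3 = −1407 km³.
At t = 0.0407 yr, e^(−t/τ) = e^(−1.142) = 0.3192, so ΔM = −449.3 km³ and M = 3010.3 − 449.3 = 2561.0 km³.

2560 km³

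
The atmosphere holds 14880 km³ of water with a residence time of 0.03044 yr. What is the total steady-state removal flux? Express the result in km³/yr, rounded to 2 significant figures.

F = M / τ = 14880 / 0.03044 = 488800 km³/yr.

490000 km³/yr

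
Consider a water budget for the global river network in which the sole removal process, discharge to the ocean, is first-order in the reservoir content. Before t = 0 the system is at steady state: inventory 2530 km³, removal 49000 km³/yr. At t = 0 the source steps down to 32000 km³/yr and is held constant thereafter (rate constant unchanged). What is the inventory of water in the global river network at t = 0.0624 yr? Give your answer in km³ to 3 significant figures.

Residence time τ = M₀/F₀ = 0.05163 yr. The eventual steady state is M_∞ = M₀·(F₁/F₀) = 2530 × 32000/49000 = 1652.2 km³.
The anomaly ΔM(t) = M(t) − M_∞ decays as ΔM₀·e^(−t/τ) with ΔM₀ = 2530 − 1652.2 = 877.8 km³.
At t = 0.0624 yr, e^(−t/τ) = e^(−1.209) = 0.2986, so ΔM = 262.1 km³ and M = 1652.2 + 262.1 = 1914.4 km³.

1910 km³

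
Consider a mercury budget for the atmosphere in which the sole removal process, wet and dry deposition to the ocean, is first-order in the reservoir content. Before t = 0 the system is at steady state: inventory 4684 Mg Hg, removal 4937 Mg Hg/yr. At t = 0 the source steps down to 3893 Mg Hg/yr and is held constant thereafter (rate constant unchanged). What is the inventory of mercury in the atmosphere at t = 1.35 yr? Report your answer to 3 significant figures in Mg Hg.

3930 Mg Hg

The sink rate constant is k = F₀/M₀ = 4937/4684 = 1.054 yr⁻¹.
Solving dM/dt = F₁ − kM with M(0) = M₀ gives M(t) = F₁/k + (M₀ − F₁/k)·e^(−kt).
F₁/k = 3893/1.054 = 3693.5 Mg Hg; kt = 1.054 × 1.35 = 1.423, e^(−kt) = 0.2410.
M(1.35) = 3693.5 + (4684 − 3693.5) × 0.2410 = 3693.5 + 238.7 = 3932.2 Mg Hg.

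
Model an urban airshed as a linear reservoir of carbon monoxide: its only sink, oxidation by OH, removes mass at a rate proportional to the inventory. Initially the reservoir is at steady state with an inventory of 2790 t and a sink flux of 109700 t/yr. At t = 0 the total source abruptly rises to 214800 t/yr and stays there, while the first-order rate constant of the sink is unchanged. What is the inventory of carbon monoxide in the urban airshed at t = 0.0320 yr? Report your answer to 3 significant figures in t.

4700 t

The sink rate constant is k = F₀/M₀ = 109700/2790 = 39.32 yr⁻¹.
Solving dM/dt = F₁ − kM with M(0) = M₀ gives M(t) = F₁/k + (M₀ − F₁/k)·e^(−kt).
F₁/k = 214800/39.32 = 5463.0 t; kt = 39.32 × 0.0320 = 1.258, e^(−kt) = 0.2842.
M(0.0320) = 5463.0 + (2790 − 5463.0) × 0.2842 = 5463.0 − 759.6 = 4703.4 t.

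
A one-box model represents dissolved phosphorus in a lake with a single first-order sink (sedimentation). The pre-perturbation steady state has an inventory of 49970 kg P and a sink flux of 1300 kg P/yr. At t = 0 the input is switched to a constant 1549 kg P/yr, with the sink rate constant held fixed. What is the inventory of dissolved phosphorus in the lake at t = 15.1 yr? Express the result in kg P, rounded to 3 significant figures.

53100 kg P

τ = M₀/F₀ = 49970/1300 = 38.44 yr; rate constant k = 1/τ.
New steady state M_∞ = F₁/k = F₁·τ = 1549 × 38.44 = 59541 kg P.
M(t) = M_∞ + (M₀ − M_∞)·e^(−t/τ); t/τ = 15.1/38.44 = 0.3928, so e^(−t/τ) = 0.6751.
M(t) = 59541 − 9571 × 0.6751 = 53079 kg P.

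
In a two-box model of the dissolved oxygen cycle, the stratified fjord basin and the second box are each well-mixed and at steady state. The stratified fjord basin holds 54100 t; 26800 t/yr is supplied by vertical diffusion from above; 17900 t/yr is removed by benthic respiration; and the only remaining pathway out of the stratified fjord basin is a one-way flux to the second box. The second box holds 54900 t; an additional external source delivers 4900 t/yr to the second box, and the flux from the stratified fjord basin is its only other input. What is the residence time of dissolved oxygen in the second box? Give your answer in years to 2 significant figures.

Balance the stratified fjord basin: ΣF_in = 26800 t/yr.
Flux to the second box = ΣF_in − (17900) = 8900.0 t/yr.
Total input to the second box = 8900.0 + 4900 = 13800 t/yr; at steady state this equals its total output.
τ = M / F = 54900 / 13800 = 3.978 yr.

4.0 yr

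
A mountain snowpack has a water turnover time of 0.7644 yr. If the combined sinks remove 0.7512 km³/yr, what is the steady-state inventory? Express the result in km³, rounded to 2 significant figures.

τ = M/F ⇒ M = τ × F = 0.7644 × 0.7512 = 0.5742 km³.

0.57 km³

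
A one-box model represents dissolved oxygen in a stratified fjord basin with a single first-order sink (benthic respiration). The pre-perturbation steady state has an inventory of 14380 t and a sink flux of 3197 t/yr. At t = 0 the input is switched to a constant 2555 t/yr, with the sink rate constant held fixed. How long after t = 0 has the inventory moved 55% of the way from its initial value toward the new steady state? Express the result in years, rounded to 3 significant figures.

3.59 yr

τ = M₀/F₀ = 14380/3197 = 4.498 yr.
The remaining gap fraction is e^(−t/τ); 55% covered ⇒ e^(−t/τ) = 0.450.
t = −τ ln(0.450) = 4.498 × 0.7985 = 3.592 yr.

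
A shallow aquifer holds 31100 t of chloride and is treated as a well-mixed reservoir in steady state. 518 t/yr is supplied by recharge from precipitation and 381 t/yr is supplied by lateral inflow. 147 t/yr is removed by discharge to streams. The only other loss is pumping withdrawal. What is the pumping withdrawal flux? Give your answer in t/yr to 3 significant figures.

At steady state ΣF_in = ΣF_out.
ΣF_in = 518 + 381 = 899.00 t/yr.
Pumping withdrawal flux = ΣF_in − (147) = 899.00 − 147.0 = 752.0 t/yr.

752 t/yr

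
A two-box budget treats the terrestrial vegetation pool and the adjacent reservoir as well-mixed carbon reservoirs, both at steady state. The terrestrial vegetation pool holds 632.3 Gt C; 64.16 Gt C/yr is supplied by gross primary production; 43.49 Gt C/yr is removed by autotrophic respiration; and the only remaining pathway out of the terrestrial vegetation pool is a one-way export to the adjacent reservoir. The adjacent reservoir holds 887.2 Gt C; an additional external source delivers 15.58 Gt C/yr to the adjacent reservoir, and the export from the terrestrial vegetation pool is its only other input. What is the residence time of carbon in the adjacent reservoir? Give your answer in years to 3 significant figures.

Balance the terrestrial vegetation pool: ΣF_in = 64.160 Gt C/yr.
Export to the adjacent reservoir = ΣF_in − (43.49) = 20.670 Gt C/yr.
Total input to the adjacent reservoir = 20.670 + 15.58 = 36.250 Gt C/yr; at steady state this equals its total output.
τ = M / F = 887.2 / 36.250 = 24.47 yr.

24.5 yr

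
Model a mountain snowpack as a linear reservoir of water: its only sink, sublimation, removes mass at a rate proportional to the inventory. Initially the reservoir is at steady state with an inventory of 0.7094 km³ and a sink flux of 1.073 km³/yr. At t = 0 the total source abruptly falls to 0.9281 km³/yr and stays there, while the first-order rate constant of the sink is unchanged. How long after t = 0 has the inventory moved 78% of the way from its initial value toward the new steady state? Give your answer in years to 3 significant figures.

τ = M₀/F₀ = 0.7094/1.073 = 0.6611 yr.
The remaining gap fraction is e^(−t/τ); 78% covered ⇒ e^(−t/τ) = 0.220.
t = −τ ln(0.220) = 0.6611 × 1.514 = 1.001 yr.

1.00 yr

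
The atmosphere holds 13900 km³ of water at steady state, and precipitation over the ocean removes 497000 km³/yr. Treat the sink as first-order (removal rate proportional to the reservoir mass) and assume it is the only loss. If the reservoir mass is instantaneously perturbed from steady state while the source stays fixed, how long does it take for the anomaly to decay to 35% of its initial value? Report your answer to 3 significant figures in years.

For a linear reservoir the anomaly decays as exp(−t/τ) with τ = M/F = 13900/497000 = 0.02797 yr.
exp(−t/τ) = 0.35 ⇒ t = −τ ln(0.35) = 0.02797 × 1.050 = 0.02936 yr.

0.0294 yr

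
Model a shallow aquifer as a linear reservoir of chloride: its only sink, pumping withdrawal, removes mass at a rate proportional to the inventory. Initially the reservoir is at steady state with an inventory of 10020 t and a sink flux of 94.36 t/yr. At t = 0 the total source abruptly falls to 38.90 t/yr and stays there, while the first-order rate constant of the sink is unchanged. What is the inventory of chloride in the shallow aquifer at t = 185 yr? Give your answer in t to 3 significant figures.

5160 t

The sink rate constant is k = F₀/M₀ = 94.36/10020 = 0.009417 yr⁻¹.
Solving dM/dt = F₁ − kM with M(0) = M₀ gives M(t) = F₁/k + (M₀ − F₁/k)·e^(−kt).
F₁/k = 38.90/0.009417 = 4130.8 t; kt = 0.009417 × 185 = 1.742, e^(−kt) = 0.1751.
M(185) = 4130.8 + (10020 − 4130.8) × 0.1751 = 4130.8 + 1031 = 5162.2 t.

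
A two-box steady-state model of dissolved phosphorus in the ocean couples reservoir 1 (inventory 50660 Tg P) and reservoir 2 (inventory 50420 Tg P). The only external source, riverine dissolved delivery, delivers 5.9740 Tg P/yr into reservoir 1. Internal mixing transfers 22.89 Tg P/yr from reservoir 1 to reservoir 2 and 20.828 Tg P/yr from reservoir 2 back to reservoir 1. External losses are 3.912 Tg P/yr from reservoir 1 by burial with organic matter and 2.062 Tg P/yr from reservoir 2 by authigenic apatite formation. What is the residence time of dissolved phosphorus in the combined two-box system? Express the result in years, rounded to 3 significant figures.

16900 yr

Residence time in the combined system uses the total inventory and the total *external* removal — internal exchanges between the two boxes cancel.
M_total = 50660 + 50420 = 101080 Tg P.
ΣF_external_out = 3.912 + 2.062 = 5.9740 Tg P/yr.
τ = M_total / ΣF_ext = 101080 / 5.9740 = 16920 yr.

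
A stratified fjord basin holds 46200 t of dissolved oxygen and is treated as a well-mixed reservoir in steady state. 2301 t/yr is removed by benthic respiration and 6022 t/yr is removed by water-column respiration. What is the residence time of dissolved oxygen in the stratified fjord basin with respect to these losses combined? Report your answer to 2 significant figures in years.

Total removal = 2301 + 6022 = 8323.0 t/yr.
τ = M / ΣF_out = 46200 / 8323.0 = 5.551 yr.

5.6 yr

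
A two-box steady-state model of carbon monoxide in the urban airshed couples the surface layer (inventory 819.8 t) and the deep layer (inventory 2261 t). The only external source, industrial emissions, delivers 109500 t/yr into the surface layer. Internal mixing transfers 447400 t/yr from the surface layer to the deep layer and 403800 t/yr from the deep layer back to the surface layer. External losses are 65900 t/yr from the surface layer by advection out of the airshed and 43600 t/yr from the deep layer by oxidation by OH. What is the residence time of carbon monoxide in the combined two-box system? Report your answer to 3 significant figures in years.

For the system as a whole, the A↔B exchange is internal and contributes nothing to the throughput; only the external sinks remove mass.
M_total = 819.8 + 2261 = 3080.8 t.
ΣF_external_out = 65900 + 43600 = 109500 t/yr.
τ = M_total / ΣF_ext = 3080.8 / 109500 = 0.02814 yr.

0.0281 yr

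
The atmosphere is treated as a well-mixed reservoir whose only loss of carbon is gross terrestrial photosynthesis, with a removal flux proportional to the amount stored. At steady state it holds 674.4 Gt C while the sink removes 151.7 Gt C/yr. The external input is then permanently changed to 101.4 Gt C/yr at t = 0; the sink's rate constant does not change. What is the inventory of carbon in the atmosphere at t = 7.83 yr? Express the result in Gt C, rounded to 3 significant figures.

489 Gt C

τ = M₀/F₀ = 674.4/151.7 = 4.446 yr; rate constant k = 1/τ.
New steady state M_∞ = F₁/k = F₁·τ = 101.4 × 4.446 = 450.79 Gt C.
M(t) = M_∞ + (M₀ − M_∞)·e^(−t/τ); t/τ = 7.83/4.446 = 1.761, so e^(−t/τ) = 0.1718.
M(t) = 450.79 + 223.6 × 0.1718 = 489.21 Gt C.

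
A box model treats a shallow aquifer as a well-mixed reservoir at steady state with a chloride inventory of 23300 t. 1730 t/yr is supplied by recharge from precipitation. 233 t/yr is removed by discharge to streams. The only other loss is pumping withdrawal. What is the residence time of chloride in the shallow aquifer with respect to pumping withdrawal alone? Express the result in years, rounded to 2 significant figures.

16 yr

At steady state ΣF_in = ΣF_out.
ΣF_in = 1730.0 t/yr.
Pumping withdrawal flux = ΣF_in − (233) = 1730.0 − 233.0 = 1497 t/yr.
τ = M / F = 23300 / 1497 = 15.56 yr.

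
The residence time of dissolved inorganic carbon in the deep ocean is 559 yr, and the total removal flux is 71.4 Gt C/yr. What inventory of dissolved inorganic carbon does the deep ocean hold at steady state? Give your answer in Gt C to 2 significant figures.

τ = M/F ⇒ M = τ × F = 559 × 71.4 = 39910 Gt C.

40000 Gt C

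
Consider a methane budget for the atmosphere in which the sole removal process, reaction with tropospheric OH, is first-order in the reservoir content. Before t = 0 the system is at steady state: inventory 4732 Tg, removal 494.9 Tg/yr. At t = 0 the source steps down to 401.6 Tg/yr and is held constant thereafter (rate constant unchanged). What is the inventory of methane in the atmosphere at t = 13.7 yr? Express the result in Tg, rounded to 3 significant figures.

4050 Tg

τ = M₀/F₀ = 4732/494.9 = 9.562 yr; rate constant k = 1/τ.
New steady state M_∞ = F₁/k = F₁·τ = 401.6 × 9.562 = 3839.9 Tg.
M(t) = M_∞ + (M₀ − M_∞)·e^(−t/τ); t/τ = 13.7/9.562 = 1.433, so e^(−t/τ) = 0.2386.
M(t) = 3839.9 + 892.1 × 0.2386 = 4052.8 Tg.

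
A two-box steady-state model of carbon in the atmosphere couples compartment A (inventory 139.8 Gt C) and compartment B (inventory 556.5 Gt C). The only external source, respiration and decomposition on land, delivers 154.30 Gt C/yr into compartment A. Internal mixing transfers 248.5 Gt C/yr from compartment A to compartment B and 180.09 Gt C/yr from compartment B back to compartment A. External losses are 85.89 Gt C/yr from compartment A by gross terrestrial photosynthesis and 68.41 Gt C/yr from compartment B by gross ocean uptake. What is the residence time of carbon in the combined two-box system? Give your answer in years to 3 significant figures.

Treat the two boxes together as one reservoir: the mixing fluxes between them are internal recycling, so τ = ΣM / Σ(external losses).
M_total = 139.8 + 556.5 = 696.30 Gt C.
ΣF_external_out = 85.89 + 68.41 = 154.30 Gt C/yr.
τ = M_total / ΣF_ext = 696.30 / 154.30 = 4.513 yr.

4.51 yr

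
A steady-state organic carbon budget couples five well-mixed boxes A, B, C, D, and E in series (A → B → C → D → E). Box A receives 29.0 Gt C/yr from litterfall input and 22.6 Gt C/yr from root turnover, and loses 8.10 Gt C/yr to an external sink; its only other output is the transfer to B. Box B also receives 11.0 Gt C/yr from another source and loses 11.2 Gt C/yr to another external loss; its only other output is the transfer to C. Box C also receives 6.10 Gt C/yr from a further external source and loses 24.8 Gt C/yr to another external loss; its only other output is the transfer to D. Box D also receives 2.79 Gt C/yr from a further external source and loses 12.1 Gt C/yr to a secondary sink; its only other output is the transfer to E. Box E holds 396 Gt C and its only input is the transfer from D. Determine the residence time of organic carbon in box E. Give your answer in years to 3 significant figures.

Box A: F(A→B) = (29.0 + 22.6) − 8.10 = 43.500 Gt C/yr.
Box B: F(B→C) = (43.500 + 11.0) − 11.2 = 43.300 Gt C/yr.
Box C: F(C→D) = (43.300 + 6.10) − 24.8 = 24.600 Gt C/yr.
Box D: F(D→E) = (24.600 + 2.79) − 12.1 = 15.290 Gt C/yr.
Box E throughput = its input = 15.290 Gt C/yr; τ = 396 / 15.290 = 25.90 yr.

25.9 yr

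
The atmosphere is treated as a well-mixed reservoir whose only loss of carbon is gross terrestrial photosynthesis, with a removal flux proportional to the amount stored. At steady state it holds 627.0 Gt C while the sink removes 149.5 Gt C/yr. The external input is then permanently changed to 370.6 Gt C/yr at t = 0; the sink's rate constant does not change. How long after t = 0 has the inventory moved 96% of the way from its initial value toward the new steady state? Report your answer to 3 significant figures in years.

13.5 yr

τ = M₀/F₀ = 627.0/149.5 = 4.194 yr.
The remaining gap fraction is e^(−t/τ); 96% covered ⇒ e^(−t/τ) = 0.0400.
t = −τ ln(0.0400) = 4.194 × 3.219 = 13.50 yr.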